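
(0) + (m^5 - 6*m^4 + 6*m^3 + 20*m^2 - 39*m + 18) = m^5 - 6*m^4 + 6*m^3 + 20*m^2 - 39*m + 18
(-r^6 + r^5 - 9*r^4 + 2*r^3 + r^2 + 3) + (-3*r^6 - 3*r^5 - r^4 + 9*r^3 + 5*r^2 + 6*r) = -4*r^6 - 2*r^5 - 10*r^4 + 11*r^3 + 6*r^2 + 6*r + 3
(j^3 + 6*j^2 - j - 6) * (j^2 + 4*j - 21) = j^5 + 10*j^4 + 2*j^3 - 136*j^2 - 3*j + 126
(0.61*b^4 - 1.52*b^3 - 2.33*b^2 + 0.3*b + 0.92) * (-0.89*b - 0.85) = -0.5429*b^5 + 0.8343*b^4 + 3.3657*b^3 + 1.7135*b^2 - 1.0738*b - 0.782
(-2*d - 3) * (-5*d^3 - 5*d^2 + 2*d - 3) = 10*d^4 + 25*d^3 + 11*d^2 + 9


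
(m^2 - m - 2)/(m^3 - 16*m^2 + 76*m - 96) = (m + 1)/(m^2 - 14*m + 48)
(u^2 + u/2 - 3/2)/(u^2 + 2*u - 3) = (u + 3/2)/(u + 3)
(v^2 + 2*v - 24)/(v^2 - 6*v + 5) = (v^2 + 2*v - 24)/(v^2 - 6*v + 5)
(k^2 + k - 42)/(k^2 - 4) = (k^2 + k - 42)/(k^2 - 4)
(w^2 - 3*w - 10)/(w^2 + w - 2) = (w - 5)/(w - 1)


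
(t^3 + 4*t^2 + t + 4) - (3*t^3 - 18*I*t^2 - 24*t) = -2*t^3 + 4*t^2 + 18*I*t^2 + 25*t + 4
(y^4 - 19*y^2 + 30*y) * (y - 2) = y^5 - 2*y^4 - 19*y^3 + 68*y^2 - 60*y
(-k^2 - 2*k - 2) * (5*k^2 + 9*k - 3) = -5*k^4 - 19*k^3 - 25*k^2 - 12*k + 6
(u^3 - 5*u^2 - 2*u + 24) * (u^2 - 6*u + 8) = u^5 - 11*u^4 + 36*u^3 - 4*u^2 - 160*u + 192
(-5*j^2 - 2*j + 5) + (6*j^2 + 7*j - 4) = j^2 + 5*j + 1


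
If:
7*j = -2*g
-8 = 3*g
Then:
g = -8/3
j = 16/21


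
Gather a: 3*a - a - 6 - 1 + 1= 2*a - 6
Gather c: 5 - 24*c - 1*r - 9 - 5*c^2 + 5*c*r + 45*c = -5*c^2 + c*(5*r + 21) - r - 4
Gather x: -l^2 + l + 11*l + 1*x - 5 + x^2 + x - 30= -l^2 + 12*l + x^2 + 2*x - 35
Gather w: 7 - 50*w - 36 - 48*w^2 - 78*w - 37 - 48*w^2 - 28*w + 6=-96*w^2 - 156*w - 60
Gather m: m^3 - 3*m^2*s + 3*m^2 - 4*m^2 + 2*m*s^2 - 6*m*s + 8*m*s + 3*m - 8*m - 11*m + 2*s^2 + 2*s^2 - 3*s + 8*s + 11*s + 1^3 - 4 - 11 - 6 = m^3 + m^2*(-3*s - 1) + m*(2*s^2 + 2*s - 16) + 4*s^2 + 16*s - 20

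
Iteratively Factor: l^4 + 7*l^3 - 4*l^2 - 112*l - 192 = (l + 4)*(l^3 + 3*l^2 - 16*l - 48) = (l - 4)*(l + 4)*(l^2 + 7*l + 12) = (l - 4)*(l + 4)^2*(l + 3)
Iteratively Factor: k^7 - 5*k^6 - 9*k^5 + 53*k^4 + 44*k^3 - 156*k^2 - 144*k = (k - 3)*(k^6 - 2*k^5 - 15*k^4 + 8*k^3 + 68*k^2 + 48*k) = (k - 3)*(k + 1)*(k^5 - 3*k^4 - 12*k^3 + 20*k^2 + 48*k) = (k - 4)*(k - 3)*(k + 1)*(k^4 + k^3 - 8*k^2 - 12*k) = (k - 4)*(k - 3)*(k + 1)*(k + 2)*(k^3 - k^2 - 6*k) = (k - 4)*(k - 3)*(k + 1)*(k + 2)^2*(k^2 - 3*k) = (k - 4)*(k - 3)^2*(k + 1)*(k + 2)^2*(k)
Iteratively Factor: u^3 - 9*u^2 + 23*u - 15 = (u - 3)*(u^2 - 6*u + 5) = (u - 3)*(u - 1)*(u - 5)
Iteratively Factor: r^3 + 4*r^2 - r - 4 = (r + 4)*(r^2 - 1) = (r - 1)*(r + 4)*(r + 1)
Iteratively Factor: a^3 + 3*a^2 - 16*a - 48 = (a - 4)*(a^2 + 7*a + 12) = (a - 4)*(a + 3)*(a + 4)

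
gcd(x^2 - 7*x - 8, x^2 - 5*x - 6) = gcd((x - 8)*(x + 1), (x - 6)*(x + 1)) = x + 1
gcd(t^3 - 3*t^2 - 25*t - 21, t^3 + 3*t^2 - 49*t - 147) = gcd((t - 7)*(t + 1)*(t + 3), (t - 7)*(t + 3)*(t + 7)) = t^2 - 4*t - 21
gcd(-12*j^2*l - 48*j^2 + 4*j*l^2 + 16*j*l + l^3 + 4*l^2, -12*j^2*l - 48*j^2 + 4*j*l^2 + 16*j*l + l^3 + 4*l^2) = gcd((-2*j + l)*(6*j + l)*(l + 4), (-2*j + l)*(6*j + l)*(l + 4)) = 12*j^2*l + 48*j^2 - 4*j*l^2 - 16*j*l - l^3 - 4*l^2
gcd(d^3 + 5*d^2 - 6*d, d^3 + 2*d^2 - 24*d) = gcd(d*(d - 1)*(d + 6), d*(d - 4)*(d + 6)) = d^2 + 6*d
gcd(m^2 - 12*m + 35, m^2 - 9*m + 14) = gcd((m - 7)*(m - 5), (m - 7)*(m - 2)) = m - 7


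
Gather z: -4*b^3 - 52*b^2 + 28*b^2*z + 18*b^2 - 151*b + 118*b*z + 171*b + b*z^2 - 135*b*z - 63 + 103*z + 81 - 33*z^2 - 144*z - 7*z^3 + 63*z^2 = -4*b^3 - 34*b^2 + 20*b - 7*z^3 + z^2*(b + 30) + z*(28*b^2 - 17*b - 41) + 18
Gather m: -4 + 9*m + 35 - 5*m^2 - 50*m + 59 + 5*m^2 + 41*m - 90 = 0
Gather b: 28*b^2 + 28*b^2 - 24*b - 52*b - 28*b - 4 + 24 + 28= 56*b^2 - 104*b + 48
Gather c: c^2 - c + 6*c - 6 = c^2 + 5*c - 6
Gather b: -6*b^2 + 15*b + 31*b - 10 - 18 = -6*b^2 + 46*b - 28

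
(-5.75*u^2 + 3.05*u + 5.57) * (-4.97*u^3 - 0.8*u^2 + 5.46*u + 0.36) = 28.5775*u^5 - 10.5585*u^4 - 61.5179*u^3 + 10.127*u^2 + 31.5102*u + 2.0052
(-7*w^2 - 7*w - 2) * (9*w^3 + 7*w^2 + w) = -63*w^5 - 112*w^4 - 74*w^3 - 21*w^2 - 2*w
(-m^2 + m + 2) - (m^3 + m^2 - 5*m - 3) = -m^3 - 2*m^2 + 6*m + 5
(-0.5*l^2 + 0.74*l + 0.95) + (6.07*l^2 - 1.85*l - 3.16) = 5.57*l^2 - 1.11*l - 2.21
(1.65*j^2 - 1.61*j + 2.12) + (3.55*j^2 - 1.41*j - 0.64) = 5.2*j^2 - 3.02*j + 1.48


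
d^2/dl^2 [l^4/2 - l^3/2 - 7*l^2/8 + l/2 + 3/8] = 6*l^2 - 3*l - 7/4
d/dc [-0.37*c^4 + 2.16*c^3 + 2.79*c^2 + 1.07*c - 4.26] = -1.48*c^3 + 6.48*c^2 + 5.58*c + 1.07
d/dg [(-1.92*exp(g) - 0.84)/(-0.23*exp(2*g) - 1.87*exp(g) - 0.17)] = (-(0.46*exp(g) + 1.87)*(1.92*exp(g) + 0.84) + 0.4416*exp(2*g) + 3.5904*exp(g) + 0.3264)*exp(g)/(0.23*exp(2*g) + 1.87*exp(g) + 0.17)^2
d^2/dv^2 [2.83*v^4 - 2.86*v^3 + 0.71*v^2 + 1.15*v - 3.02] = 33.96*v^2 - 17.16*v + 1.42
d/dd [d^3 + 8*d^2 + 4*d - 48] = 3*d^2 + 16*d + 4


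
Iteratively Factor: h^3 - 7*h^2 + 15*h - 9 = (h - 1)*(h^2 - 6*h + 9) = (h - 3)*(h - 1)*(h - 3)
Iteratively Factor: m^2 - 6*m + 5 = (m - 1)*(m - 5)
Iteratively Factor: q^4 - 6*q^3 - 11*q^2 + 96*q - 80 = (q - 5)*(q^3 - q^2 - 16*q + 16) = (q - 5)*(q - 1)*(q^2 - 16) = (q - 5)*(q - 1)*(q + 4)*(q - 4)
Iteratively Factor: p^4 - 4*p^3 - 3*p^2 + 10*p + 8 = (p + 1)*(p^3 - 5*p^2 + 2*p + 8) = (p - 4)*(p + 1)*(p^2 - p - 2) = (p - 4)*(p - 2)*(p + 1)*(p + 1)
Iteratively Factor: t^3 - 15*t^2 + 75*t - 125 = (t - 5)*(t^2 - 10*t + 25) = (t - 5)^2*(t - 5)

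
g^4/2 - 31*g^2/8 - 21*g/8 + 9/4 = (g/2 + 1)*(g - 3)*(g - 1/2)*(g + 3/2)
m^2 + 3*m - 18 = (m - 3)*(m + 6)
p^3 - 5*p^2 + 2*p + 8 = (p - 4)*(p - 2)*(p + 1)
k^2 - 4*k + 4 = (k - 2)^2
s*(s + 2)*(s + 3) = s^3 + 5*s^2 + 6*s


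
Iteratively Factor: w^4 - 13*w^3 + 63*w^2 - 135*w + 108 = (w - 4)*(w^3 - 9*w^2 + 27*w - 27) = (w - 4)*(w - 3)*(w^2 - 6*w + 9) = (w - 4)*(w - 3)^2*(w - 3)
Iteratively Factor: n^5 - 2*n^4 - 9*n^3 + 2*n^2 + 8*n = (n)*(n^4 - 2*n^3 - 9*n^2 + 2*n + 8) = n*(n + 1)*(n^3 - 3*n^2 - 6*n + 8) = n*(n + 1)*(n + 2)*(n^2 - 5*n + 4) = n*(n - 4)*(n + 1)*(n + 2)*(n - 1)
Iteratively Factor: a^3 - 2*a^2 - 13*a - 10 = (a + 1)*(a^2 - 3*a - 10) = (a + 1)*(a + 2)*(a - 5)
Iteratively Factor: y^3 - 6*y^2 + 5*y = (y)*(y^2 - 6*y + 5) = y*(y - 1)*(y - 5)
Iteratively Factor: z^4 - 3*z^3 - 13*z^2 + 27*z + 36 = (z + 1)*(z^3 - 4*z^2 - 9*z + 36) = (z - 4)*(z + 1)*(z^2 - 9) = (z - 4)*(z - 3)*(z + 1)*(z + 3)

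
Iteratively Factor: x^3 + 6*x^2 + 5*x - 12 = (x + 4)*(x^2 + 2*x - 3) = (x - 1)*(x + 4)*(x + 3)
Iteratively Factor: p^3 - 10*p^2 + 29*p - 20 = (p - 5)*(p^2 - 5*p + 4) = (p - 5)*(p - 4)*(p - 1)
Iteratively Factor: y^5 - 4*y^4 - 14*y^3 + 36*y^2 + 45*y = (y - 5)*(y^4 + y^3 - 9*y^2 - 9*y) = y*(y - 5)*(y^3 + y^2 - 9*y - 9) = y*(y - 5)*(y + 1)*(y^2 - 9) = y*(y - 5)*(y + 1)*(y + 3)*(y - 3)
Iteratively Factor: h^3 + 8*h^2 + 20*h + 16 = (h + 4)*(h^2 + 4*h + 4) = (h + 2)*(h + 4)*(h + 2)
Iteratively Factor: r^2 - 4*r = (r - 4)*(r)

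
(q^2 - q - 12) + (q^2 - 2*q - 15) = 2*q^2 - 3*q - 27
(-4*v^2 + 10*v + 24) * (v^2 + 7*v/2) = -4*v^4 - 4*v^3 + 59*v^2 + 84*v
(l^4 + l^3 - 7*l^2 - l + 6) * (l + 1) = l^5 + 2*l^4 - 6*l^3 - 8*l^2 + 5*l + 6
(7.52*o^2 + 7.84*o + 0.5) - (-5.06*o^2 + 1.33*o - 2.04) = 12.58*o^2 + 6.51*o + 2.54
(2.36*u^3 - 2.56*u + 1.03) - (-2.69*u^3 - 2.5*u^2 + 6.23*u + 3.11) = 5.05*u^3 + 2.5*u^2 - 8.79*u - 2.08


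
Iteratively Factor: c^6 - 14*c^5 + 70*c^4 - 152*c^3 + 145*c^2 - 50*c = (c - 1)*(c^5 - 13*c^4 + 57*c^3 - 95*c^2 + 50*c) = (c - 1)^2*(c^4 - 12*c^3 + 45*c^2 - 50*c) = (c - 5)*(c - 1)^2*(c^3 - 7*c^2 + 10*c) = (c - 5)*(c - 2)*(c - 1)^2*(c^2 - 5*c) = c*(c - 5)*(c - 2)*(c - 1)^2*(c - 5)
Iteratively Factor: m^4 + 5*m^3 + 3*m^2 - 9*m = (m + 3)*(m^3 + 2*m^2 - 3*m) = m*(m + 3)*(m^2 + 2*m - 3) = m*(m + 3)^2*(m - 1)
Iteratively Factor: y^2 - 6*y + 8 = (y - 2)*(y - 4)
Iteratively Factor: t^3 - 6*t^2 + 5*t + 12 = (t - 3)*(t^2 - 3*t - 4) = (t - 4)*(t - 3)*(t + 1)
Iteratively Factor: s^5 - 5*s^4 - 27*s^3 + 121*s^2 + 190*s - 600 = (s + 3)*(s^4 - 8*s^3 - 3*s^2 + 130*s - 200) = (s + 3)*(s + 4)*(s^3 - 12*s^2 + 45*s - 50) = (s - 2)*(s + 3)*(s + 4)*(s^2 - 10*s + 25) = (s - 5)*(s - 2)*(s + 3)*(s + 4)*(s - 5)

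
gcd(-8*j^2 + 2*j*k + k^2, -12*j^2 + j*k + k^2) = 4*j + k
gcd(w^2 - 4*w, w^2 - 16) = w - 4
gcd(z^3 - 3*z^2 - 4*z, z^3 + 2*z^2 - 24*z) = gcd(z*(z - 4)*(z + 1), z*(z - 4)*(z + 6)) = z^2 - 4*z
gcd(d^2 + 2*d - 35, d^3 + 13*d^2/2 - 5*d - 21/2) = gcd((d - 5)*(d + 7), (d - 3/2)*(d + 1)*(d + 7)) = d + 7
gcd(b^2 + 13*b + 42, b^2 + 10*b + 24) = b + 6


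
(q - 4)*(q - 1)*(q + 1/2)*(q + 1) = q^4 - 7*q^3/2 - 3*q^2 + 7*q/2 + 2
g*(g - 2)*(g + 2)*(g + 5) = g^4 + 5*g^3 - 4*g^2 - 20*g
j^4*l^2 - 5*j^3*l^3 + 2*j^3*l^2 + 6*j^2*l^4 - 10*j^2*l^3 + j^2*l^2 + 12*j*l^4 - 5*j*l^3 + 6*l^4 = (j - 3*l)*(j - 2*l)*(j*l + l)^2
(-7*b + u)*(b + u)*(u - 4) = -7*b^2*u + 28*b^2 - 6*b*u^2 + 24*b*u + u^3 - 4*u^2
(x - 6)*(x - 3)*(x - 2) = x^3 - 11*x^2 + 36*x - 36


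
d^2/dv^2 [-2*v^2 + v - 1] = -4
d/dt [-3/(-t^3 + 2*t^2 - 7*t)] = 3*(-3*t^2 + 4*t - 7)/(t^2*(t^2 - 2*t + 7)^2)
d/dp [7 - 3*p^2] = -6*p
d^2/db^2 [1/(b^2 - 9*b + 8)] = 2*(-b^2 + 9*b + (2*b - 9)^2 - 8)/(b^2 - 9*b + 8)^3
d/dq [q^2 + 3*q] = 2*q + 3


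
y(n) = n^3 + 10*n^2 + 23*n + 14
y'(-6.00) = 11.00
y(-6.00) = 20.00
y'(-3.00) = -10.00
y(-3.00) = 8.00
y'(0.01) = 23.20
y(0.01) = 14.23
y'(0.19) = 26.91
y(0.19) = 18.74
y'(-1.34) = 1.59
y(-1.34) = -1.27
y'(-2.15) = -6.13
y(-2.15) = 0.84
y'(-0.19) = 19.31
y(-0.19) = 9.98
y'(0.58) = 35.61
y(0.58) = 30.90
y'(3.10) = 113.83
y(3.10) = 211.19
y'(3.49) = 129.34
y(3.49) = 258.58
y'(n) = 3*n^2 + 20*n + 23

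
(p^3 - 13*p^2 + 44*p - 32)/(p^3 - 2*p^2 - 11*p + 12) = (p - 8)/(p + 3)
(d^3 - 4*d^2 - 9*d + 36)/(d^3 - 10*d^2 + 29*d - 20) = (d^2 - 9)/(d^2 - 6*d + 5)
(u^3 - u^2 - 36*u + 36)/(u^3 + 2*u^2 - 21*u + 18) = (u - 6)/(u - 3)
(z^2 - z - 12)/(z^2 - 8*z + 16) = (z + 3)/(z - 4)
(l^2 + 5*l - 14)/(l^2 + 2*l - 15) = (l^2 + 5*l - 14)/(l^2 + 2*l - 15)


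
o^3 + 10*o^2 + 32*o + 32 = (o + 2)*(o + 4)^2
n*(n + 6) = n^2 + 6*n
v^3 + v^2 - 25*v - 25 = (v - 5)*(v + 1)*(v + 5)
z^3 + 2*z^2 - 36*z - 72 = (z - 6)*(z + 2)*(z + 6)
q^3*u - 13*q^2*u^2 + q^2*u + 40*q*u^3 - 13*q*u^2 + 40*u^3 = (q - 8*u)*(q - 5*u)*(q*u + u)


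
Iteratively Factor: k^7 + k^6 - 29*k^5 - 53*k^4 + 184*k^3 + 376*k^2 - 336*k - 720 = (k + 3)*(k^6 - 2*k^5 - 23*k^4 + 16*k^3 + 136*k^2 - 32*k - 240) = (k - 2)*(k + 3)*(k^5 - 23*k^3 - 30*k^2 + 76*k + 120) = (k - 2)*(k + 2)*(k + 3)*(k^4 - 2*k^3 - 19*k^2 + 8*k + 60) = (k - 2)^2*(k + 2)*(k + 3)*(k^3 - 19*k - 30) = (k - 2)^2*(k + 2)*(k + 3)^2*(k^2 - 3*k - 10) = (k - 5)*(k - 2)^2*(k + 2)*(k + 3)^2*(k + 2)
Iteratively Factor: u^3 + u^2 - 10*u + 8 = (u - 1)*(u^2 + 2*u - 8) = (u - 1)*(u + 4)*(u - 2)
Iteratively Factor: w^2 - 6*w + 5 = (w - 1)*(w - 5)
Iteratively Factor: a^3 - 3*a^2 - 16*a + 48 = (a - 4)*(a^2 + a - 12) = (a - 4)*(a + 4)*(a - 3)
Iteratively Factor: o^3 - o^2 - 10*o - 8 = (o - 4)*(o^2 + 3*o + 2) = (o - 4)*(o + 1)*(o + 2)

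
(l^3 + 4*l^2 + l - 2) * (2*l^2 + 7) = 2*l^5 + 8*l^4 + 9*l^3 + 24*l^2 + 7*l - 14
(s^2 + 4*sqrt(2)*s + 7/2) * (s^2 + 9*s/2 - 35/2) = s^4 + 9*s^3/2 + 4*sqrt(2)*s^3 - 14*s^2 + 18*sqrt(2)*s^2 - 70*sqrt(2)*s + 63*s/4 - 245/4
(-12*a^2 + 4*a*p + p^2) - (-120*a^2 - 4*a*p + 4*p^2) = 108*a^2 + 8*a*p - 3*p^2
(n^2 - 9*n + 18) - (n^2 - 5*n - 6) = 24 - 4*n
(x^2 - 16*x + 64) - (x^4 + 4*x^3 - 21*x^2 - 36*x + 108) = -x^4 - 4*x^3 + 22*x^2 + 20*x - 44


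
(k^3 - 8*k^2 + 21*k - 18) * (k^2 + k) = k^5 - 7*k^4 + 13*k^3 + 3*k^2 - 18*k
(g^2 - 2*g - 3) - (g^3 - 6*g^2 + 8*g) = -g^3 + 7*g^2 - 10*g - 3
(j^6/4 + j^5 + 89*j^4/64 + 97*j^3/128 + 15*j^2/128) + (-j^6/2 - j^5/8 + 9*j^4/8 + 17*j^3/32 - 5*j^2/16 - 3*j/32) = -j^6/4 + 7*j^5/8 + 161*j^4/64 + 165*j^3/128 - 25*j^2/128 - 3*j/32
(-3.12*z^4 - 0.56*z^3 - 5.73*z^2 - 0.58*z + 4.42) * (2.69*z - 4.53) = -8.3928*z^5 + 12.6272*z^4 - 12.8769*z^3 + 24.3967*z^2 + 14.5172*z - 20.0226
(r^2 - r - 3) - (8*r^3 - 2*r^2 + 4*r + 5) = -8*r^3 + 3*r^2 - 5*r - 8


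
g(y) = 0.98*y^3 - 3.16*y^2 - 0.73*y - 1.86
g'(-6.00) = 143.03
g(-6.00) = -322.92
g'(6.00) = 67.19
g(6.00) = 91.68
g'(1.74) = -2.83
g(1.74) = -7.53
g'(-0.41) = 2.36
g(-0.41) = -2.16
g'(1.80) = -2.58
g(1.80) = -7.70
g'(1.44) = -3.73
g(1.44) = -6.54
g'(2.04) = -1.39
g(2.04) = -8.18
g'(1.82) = -2.49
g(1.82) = -7.75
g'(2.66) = 3.26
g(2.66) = -7.72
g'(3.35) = 11.09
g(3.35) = -2.93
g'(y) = 2.94*y^2 - 6.32*y - 0.73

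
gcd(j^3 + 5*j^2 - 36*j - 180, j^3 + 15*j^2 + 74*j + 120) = j^2 + 11*j + 30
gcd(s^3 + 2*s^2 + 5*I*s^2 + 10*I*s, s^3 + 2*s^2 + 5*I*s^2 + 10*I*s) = s^3 + s^2*(2 + 5*I) + 10*I*s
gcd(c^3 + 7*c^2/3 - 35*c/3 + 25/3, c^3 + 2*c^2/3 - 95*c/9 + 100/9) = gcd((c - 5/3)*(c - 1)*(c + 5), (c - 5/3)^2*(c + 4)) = c - 5/3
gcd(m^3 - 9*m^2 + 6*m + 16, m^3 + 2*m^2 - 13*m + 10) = m - 2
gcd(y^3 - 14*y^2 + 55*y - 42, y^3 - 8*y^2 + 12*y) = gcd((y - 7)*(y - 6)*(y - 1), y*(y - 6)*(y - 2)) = y - 6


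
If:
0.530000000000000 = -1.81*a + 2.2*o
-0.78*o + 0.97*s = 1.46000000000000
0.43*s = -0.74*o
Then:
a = -1.02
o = -0.60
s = 1.03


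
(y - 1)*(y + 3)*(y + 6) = y^3 + 8*y^2 + 9*y - 18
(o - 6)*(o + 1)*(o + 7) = o^3 + 2*o^2 - 41*o - 42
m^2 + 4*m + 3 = (m + 1)*(m + 3)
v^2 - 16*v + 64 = (v - 8)^2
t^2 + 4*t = t*(t + 4)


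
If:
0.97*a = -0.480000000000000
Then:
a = -0.49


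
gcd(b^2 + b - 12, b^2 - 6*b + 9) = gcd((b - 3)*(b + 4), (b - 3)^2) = b - 3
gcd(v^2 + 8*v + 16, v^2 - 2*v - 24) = v + 4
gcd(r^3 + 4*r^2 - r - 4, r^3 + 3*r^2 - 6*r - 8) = r^2 + 5*r + 4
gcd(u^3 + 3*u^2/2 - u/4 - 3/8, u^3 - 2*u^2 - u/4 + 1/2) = u^2 - 1/4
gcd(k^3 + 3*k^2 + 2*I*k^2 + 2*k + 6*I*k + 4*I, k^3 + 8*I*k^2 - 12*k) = k + 2*I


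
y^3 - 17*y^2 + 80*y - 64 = (y - 8)^2*(y - 1)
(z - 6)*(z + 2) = z^2 - 4*z - 12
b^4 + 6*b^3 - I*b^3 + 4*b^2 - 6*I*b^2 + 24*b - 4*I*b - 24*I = (b + 6)*(b - 2*I)*(b - I)*(b + 2*I)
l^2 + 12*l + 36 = (l + 6)^2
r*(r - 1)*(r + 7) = r^3 + 6*r^2 - 7*r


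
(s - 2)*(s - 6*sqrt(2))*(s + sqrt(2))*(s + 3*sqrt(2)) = s^4 - 2*sqrt(2)*s^3 - 2*s^3 - 42*s^2 + 4*sqrt(2)*s^2 - 36*sqrt(2)*s + 84*s + 72*sqrt(2)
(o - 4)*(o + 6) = o^2 + 2*o - 24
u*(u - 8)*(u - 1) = u^3 - 9*u^2 + 8*u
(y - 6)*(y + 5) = y^2 - y - 30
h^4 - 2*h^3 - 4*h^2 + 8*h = h*(h - 2)^2*(h + 2)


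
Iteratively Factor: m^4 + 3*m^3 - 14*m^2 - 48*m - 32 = (m + 4)*(m^3 - m^2 - 10*m - 8) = (m + 1)*(m + 4)*(m^2 - 2*m - 8) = (m - 4)*(m + 1)*(m + 4)*(m + 2)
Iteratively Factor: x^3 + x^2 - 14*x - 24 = (x - 4)*(x^2 + 5*x + 6) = (x - 4)*(x + 3)*(x + 2)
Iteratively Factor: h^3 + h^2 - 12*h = (h)*(h^2 + h - 12) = h*(h - 3)*(h + 4)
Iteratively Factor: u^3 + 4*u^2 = (u)*(u^2 + 4*u) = u*(u + 4)*(u)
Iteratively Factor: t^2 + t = (t + 1)*(t)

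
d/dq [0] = 0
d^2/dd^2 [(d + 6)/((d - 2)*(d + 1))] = 2*(d^3 + 18*d^2 - 12*d + 16)/(d^6 - 3*d^5 - 3*d^4 + 11*d^3 + 6*d^2 - 12*d - 8)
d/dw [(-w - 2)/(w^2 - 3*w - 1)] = (-w^2 + 3*w + (w + 2)*(2*w - 3) + 1)/(-w^2 + 3*w + 1)^2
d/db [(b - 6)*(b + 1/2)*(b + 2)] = 3*b^2 - 7*b - 14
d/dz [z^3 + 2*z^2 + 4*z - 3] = 3*z^2 + 4*z + 4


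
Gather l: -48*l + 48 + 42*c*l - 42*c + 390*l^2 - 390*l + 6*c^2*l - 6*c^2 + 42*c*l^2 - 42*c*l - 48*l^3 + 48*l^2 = -6*c^2 - 42*c - 48*l^3 + l^2*(42*c + 438) + l*(6*c^2 - 438) + 48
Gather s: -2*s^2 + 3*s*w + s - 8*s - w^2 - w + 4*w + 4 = -2*s^2 + s*(3*w - 7) - w^2 + 3*w + 4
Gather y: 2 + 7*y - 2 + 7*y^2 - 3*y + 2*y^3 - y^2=2*y^3 + 6*y^2 + 4*y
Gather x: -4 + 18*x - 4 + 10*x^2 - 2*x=10*x^2 + 16*x - 8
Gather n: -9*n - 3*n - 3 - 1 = -12*n - 4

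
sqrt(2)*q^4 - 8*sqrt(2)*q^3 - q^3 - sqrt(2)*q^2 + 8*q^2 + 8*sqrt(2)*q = q*(q - 8)*(q - sqrt(2))*(sqrt(2)*q + 1)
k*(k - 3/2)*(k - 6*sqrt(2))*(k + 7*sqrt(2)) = k^4 - 3*k^3/2 + sqrt(2)*k^3 - 84*k^2 - 3*sqrt(2)*k^2/2 + 126*k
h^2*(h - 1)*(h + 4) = h^4 + 3*h^3 - 4*h^2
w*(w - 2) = w^2 - 2*w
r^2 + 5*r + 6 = (r + 2)*(r + 3)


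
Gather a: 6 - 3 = 3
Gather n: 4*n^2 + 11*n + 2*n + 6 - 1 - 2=4*n^2 + 13*n + 3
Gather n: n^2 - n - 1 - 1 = n^2 - n - 2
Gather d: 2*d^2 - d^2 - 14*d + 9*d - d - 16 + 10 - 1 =d^2 - 6*d - 7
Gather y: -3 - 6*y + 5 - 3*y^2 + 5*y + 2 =-3*y^2 - y + 4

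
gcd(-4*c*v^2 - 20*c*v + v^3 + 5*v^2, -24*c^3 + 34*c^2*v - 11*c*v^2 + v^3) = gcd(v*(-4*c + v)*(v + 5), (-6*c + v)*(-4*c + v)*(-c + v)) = -4*c + v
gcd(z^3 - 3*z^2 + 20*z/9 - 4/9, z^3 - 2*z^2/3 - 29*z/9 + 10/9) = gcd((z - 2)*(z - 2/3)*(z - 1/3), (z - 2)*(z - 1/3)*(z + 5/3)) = z^2 - 7*z/3 + 2/3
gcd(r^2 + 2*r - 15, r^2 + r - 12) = r - 3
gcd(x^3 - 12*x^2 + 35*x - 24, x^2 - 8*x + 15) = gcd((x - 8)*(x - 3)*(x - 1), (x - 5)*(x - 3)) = x - 3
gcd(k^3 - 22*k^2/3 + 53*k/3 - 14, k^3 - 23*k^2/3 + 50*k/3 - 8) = k - 3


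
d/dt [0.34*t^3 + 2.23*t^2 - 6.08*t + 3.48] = 1.02*t^2 + 4.46*t - 6.08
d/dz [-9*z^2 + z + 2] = 1 - 18*z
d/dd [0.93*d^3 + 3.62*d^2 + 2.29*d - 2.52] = 2.79*d^2 + 7.24*d + 2.29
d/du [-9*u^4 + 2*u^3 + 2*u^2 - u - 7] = -36*u^3 + 6*u^2 + 4*u - 1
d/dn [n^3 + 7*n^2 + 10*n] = 3*n^2 + 14*n + 10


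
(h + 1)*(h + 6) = h^2 + 7*h + 6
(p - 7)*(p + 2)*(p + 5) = p^3 - 39*p - 70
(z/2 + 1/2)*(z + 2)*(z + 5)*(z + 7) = z^4/2 + 15*z^3/2 + 73*z^2/2 + 129*z/2 + 35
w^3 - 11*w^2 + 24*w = w*(w - 8)*(w - 3)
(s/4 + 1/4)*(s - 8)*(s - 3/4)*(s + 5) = s^4/4 - 11*s^3/16 - 83*s^2/8 - 31*s/16 + 15/2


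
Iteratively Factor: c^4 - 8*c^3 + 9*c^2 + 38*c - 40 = (c + 2)*(c^3 - 10*c^2 + 29*c - 20) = (c - 5)*(c + 2)*(c^2 - 5*c + 4) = (c - 5)*(c - 1)*(c + 2)*(c - 4)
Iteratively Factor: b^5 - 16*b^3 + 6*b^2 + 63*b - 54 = (b - 2)*(b^4 + 2*b^3 - 12*b^2 - 18*b + 27) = (b - 2)*(b - 1)*(b^3 + 3*b^2 - 9*b - 27) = (b - 2)*(b - 1)*(b + 3)*(b^2 - 9) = (b - 3)*(b - 2)*(b - 1)*(b + 3)*(b + 3)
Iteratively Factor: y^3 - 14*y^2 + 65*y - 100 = (y - 5)*(y^2 - 9*y + 20) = (y - 5)^2*(y - 4)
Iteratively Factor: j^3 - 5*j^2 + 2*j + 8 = (j - 4)*(j^2 - j - 2) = (j - 4)*(j - 2)*(j + 1)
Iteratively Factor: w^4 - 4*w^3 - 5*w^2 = (w)*(w^3 - 4*w^2 - 5*w) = w^2*(w^2 - 4*w - 5) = w^2*(w - 5)*(w + 1)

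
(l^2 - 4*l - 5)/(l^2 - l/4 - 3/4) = 4*(-l^2 + 4*l + 5)/(-4*l^2 + l + 3)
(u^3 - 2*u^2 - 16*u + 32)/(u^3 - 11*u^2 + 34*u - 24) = (u^2 + 2*u - 8)/(u^2 - 7*u + 6)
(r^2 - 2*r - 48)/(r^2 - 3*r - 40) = (r + 6)/(r + 5)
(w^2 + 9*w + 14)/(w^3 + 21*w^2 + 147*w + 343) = (w + 2)/(w^2 + 14*w + 49)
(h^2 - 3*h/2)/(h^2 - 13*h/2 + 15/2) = h/(h - 5)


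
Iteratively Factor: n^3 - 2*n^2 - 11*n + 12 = (n - 1)*(n^2 - n - 12) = (n - 1)*(n + 3)*(n - 4)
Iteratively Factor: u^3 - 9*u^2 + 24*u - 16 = (u - 1)*(u^2 - 8*u + 16) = (u - 4)*(u - 1)*(u - 4)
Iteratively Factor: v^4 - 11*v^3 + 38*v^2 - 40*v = (v - 5)*(v^3 - 6*v^2 + 8*v) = (v - 5)*(v - 2)*(v^2 - 4*v) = (v - 5)*(v - 4)*(v - 2)*(v)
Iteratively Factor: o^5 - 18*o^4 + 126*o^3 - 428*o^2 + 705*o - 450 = (o - 3)*(o^4 - 15*o^3 + 81*o^2 - 185*o + 150) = (o - 5)*(o - 3)*(o^3 - 10*o^2 + 31*o - 30) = (o - 5)^2*(o - 3)*(o^2 - 5*o + 6) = (o - 5)^2*(o - 3)^2*(o - 2)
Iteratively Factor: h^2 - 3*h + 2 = (h - 1)*(h - 2)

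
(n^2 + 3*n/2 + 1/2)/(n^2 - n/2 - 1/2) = (n + 1)/(n - 1)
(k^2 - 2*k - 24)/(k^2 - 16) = (k - 6)/(k - 4)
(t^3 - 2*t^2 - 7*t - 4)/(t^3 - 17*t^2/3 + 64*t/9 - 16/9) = 9*(t^2 + 2*t + 1)/(9*t^2 - 15*t + 4)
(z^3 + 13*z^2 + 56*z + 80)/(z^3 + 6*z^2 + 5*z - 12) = (z^2 + 9*z + 20)/(z^2 + 2*z - 3)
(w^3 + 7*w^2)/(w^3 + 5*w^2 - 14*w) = w/(w - 2)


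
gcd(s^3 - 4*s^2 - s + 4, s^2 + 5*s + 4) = s + 1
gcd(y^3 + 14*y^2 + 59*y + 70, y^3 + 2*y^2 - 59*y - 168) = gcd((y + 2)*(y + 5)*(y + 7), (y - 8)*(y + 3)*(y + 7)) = y + 7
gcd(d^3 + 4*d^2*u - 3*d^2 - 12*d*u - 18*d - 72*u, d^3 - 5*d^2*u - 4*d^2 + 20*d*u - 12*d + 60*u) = d - 6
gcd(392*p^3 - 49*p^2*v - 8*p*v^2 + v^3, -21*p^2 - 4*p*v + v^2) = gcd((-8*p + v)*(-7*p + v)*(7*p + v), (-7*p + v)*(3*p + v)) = 7*p - v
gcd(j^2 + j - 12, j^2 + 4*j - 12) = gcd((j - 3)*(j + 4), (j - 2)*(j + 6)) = 1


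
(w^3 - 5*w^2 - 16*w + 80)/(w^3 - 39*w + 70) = (w^2 - 16)/(w^2 + 5*w - 14)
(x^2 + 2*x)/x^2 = (x + 2)/x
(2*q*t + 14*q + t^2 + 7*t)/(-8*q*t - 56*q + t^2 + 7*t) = (-2*q - t)/(8*q - t)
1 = 1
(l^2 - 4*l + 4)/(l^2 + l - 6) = (l - 2)/(l + 3)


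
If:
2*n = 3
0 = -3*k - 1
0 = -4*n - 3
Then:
No Solution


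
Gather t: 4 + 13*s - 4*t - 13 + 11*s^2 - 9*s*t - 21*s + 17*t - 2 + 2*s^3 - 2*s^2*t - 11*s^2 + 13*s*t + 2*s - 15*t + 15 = 2*s^3 - 6*s + t*(-2*s^2 + 4*s - 2) + 4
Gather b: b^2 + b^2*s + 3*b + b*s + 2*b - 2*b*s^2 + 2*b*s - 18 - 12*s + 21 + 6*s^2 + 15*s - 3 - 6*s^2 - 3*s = b^2*(s + 1) + b*(-2*s^2 + 3*s + 5)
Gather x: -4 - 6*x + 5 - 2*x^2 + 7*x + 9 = -2*x^2 + x + 10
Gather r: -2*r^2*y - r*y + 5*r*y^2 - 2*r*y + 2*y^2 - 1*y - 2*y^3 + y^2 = -2*r^2*y + r*(5*y^2 - 3*y) - 2*y^3 + 3*y^2 - y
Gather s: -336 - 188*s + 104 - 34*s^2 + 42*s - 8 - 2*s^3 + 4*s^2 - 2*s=-2*s^3 - 30*s^2 - 148*s - 240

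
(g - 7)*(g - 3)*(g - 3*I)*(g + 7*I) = g^4 - 10*g^3 + 4*I*g^3 + 42*g^2 - 40*I*g^2 - 210*g + 84*I*g + 441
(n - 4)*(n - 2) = n^2 - 6*n + 8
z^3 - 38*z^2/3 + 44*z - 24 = (z - 6)^2*(z - 2/3)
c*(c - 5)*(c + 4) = c^3 - c^2 - 20*c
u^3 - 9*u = u*(u - 3)*(u + 3)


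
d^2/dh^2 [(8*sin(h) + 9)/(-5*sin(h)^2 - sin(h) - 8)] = (200*sin(h)^5 + 860*sin(h)^4 - 2185*sin(h)^3 - 2845*sin(h)^2 + 2090*sin(h) + 830)/(5*sin(h)^2 + sin(h) + 8)^3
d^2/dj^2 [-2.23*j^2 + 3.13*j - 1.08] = -4.46000000000000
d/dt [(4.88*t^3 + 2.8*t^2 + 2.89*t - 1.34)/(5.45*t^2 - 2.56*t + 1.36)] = (26.596*t^4 - 24.9856*t^3 - 3.0081*t^2 + 22.222*t + 0.5)/(29.7025*t^4 - 27.904*t^3 + 21.3776*t^2 - 6.9632*t + 1.8496)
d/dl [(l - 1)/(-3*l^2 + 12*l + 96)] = (-l^2 + 4*l + 2*(l - 2)*(l - 1) + 32)/(3*(-l^2 + 4*l + 32)^2)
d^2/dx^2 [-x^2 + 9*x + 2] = -2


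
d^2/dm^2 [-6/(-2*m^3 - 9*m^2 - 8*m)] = 12*(-3*m*(2*m + 3)*(2*m^2 + 9*m + 8) + 4*(3*m^2 + 9*m + 4)^2)/(m^3*(2*m^2 + 9*m + 8)^3)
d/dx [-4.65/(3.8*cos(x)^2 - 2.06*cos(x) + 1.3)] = (9.579 - 35.34*cos(x))*sin(x)/(3.8*cos(x)^2 - 2.06*cos(x) + 1.3)^2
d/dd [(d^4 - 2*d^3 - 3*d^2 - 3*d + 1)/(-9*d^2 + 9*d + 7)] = (-18*d^5 + 45*d^4 - 8*d^3 - 96*d^2 - 24*d - 30)/(81*d^4 - 162*d^3 - 45*d^2 + 126*d + 49)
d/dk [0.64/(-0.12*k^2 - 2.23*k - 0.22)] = (0.1536*k + 1.4272)/(0.12*k^2 + 2.23*k + 0.22)^2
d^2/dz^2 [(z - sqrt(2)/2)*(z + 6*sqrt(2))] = 2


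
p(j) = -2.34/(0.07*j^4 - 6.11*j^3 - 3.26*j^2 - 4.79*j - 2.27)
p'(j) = -2.34*(-0.28*j^3 + 18.33*j^2 + 6.52*j + 4.79)/(0.07*j^4 - 6.11*j^3 - 3.26*j^2 - 4.79*j - 2.27)^2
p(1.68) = 0.05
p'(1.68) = -0.07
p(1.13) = 0.11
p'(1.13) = -0.19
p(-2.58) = -0.02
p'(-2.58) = -0.03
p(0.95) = 0.16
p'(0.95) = -0.29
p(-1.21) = -0.24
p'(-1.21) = -0.60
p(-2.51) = -0.03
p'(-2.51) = -0.03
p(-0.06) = 1.17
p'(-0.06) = -2.63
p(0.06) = 0.91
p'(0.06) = -1.86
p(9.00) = 0.00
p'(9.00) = -0.00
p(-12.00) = -0.00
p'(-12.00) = -0.00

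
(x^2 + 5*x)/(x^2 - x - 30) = x/(x - 6)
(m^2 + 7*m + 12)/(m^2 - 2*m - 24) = (m + 3)/(m - 6)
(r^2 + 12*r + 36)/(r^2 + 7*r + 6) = (r + 6)/(r + 1)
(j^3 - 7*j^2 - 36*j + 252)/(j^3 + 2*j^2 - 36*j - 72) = (j - 7)/(j + 2)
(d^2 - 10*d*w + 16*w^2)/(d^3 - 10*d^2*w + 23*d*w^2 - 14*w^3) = (d - 8*w)/(d^2 - 8*d*w + 7*w^2)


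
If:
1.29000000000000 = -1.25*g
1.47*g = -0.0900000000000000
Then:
No Solution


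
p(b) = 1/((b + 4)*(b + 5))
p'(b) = -1/((b + 4)*(b + 5)^2) - 1/((b + 4)^2*(b + 5))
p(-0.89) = 0.08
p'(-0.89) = -0.04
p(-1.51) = 0.12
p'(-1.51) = -0.08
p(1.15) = 0.03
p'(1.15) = -0.01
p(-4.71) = -4.86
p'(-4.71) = 9.91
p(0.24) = 0.05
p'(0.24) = -0.02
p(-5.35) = 2.12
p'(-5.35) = 7.61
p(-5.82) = 0.67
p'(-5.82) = 1.19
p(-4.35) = -4.40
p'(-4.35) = -5.80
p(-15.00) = 0.01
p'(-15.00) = 0.00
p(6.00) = 0.01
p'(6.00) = 0.00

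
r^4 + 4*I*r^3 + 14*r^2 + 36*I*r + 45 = (r - 3*I)*(r - I)*(r + 3*I)*(r + 5*I)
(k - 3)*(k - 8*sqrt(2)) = k^2 - 8*sqrt(2)*k - 3*k + 24*sqrt(2)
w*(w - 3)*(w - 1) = w^3 - 4*w^2 + 3*w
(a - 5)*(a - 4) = a^2 - 9*a + 20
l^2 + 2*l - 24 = (l - 4)*(l + 6)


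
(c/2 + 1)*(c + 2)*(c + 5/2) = c^3/2 + 13*c^2/4 + 7*c + 5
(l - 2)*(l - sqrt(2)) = l^2 - 2*l - sqrt(2)*l + 2*sqrt(2)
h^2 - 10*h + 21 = (h - 7)*(h - 3)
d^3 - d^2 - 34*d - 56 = (d - 7)*(d + 2)*(d + 4)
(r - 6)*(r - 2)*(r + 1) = r^3 - 7*r^2 + 4*r + 12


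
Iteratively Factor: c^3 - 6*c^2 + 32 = (c + 2)*(c^2 - 8*c + 16) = (c - 4)*(c + 2)*(c - 4)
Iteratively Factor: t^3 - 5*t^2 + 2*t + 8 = (t - 2)*(t^2 - 3*t - 4) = (t - 4)*(t - 2)*(t + 1)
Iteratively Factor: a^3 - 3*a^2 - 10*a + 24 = (a - 4)*(a^2 + a - 6) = (a - 4)*(a - 2)*(a + 3)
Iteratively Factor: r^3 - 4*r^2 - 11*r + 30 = (r - 5)*(r^2 + r - 6) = (r - 5)*(r + 3)*(r - 2)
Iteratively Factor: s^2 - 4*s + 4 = (s - 2)*(s - 2)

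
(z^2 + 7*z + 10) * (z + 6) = z^3 + 13*z^2 + 52*z + 60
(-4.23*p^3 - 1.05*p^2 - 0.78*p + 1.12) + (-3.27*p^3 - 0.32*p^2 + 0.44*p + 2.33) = -7.5*p^3 - 1.37*p^2 - 0.34*p + 3.45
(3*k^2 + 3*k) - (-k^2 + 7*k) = 4*k^2 - 4*k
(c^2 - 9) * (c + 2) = c^3 + 2*c^2 - 9*c - 18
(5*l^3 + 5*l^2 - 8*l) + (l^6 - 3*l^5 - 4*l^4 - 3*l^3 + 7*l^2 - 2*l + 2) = l^6 - 3*l^5 - 4*l^4 + 2*l^3 + 12*l^2 - 10*l + 2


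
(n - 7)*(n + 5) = n^2 - 2*n - 35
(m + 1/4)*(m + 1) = m^2 + 5*m/4 + 1/4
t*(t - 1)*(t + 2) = t^3 + t^2 - 2*t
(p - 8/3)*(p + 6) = p^2 + 10*p/3 - 16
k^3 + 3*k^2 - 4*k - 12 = (k - 2)*(k + 2)*(k + 3)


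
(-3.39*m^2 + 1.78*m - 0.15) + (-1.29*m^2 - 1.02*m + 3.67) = -4.68*m^2 + 0.76*m + 3.52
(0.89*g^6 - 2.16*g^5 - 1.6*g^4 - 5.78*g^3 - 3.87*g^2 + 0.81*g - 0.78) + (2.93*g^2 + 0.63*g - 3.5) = 0.89*g^6 - 2.16*g^5 - 1.6*g^4 - 5.78*g^3 - 0.94*g^2 + 1.44*g - 4.28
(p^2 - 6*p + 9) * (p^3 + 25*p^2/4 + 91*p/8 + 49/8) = p^5 + p^4/4 - 137*p^3/8 - 47*p^2/8 + 525*p/8 + 441/8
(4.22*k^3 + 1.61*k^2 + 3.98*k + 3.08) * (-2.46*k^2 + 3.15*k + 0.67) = -10.3812*k^5 + 9.3324*k^4 - 1.8919*k^3 + 6.0389*k^2 + 12.3686*k + 2.0636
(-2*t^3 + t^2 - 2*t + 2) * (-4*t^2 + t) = 8*t^5 - 6*t^4 + 9*t^3 - 10*t^2 + 2*t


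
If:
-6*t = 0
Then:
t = 0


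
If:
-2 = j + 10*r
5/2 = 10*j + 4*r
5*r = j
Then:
No Solution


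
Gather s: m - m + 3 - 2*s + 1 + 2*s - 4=0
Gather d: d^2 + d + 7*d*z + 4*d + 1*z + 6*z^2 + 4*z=d^2 + d*(7*z + 5) + 6*z^2 + 5*z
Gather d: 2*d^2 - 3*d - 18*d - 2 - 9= 2*d^2 - 21*d - 11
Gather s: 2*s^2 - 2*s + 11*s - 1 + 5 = 2*s^2 + 9*s + 4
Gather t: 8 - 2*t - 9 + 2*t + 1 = 0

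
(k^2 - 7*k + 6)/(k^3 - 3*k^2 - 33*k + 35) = (k - 6)/(k^2 - 2*k - 35)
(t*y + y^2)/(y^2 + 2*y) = (t + y)/(y + 2)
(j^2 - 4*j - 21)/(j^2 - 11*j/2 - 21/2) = 2*(j + 3)/(2*j + 3)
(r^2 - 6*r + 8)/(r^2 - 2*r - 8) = (r - 2)/(r + 2)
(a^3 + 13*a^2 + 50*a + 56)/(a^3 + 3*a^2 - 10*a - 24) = (a + 7)/(a - 3)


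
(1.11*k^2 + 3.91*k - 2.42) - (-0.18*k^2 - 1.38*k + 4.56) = 1.29*k^2 + 5.29*k - 6.98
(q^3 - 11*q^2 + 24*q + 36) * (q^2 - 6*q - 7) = q^5 - 17*q^4 + 83*q^3 - 31*q^2 - 384*q - 252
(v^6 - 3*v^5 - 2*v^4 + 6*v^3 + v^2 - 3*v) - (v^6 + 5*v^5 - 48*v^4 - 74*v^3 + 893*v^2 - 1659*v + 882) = -8*v^5 + 46*v^4 + 80*v^3 - 892*v^2 + 1656*v - 882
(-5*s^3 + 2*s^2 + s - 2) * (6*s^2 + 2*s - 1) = -30*s^5 + 2*s^4 + 15*s^3 - 12*s^2 - 5*s + 2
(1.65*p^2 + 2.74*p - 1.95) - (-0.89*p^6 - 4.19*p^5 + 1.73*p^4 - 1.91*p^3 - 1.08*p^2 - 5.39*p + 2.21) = 0.89*p^6 + 4.19*p^5 - 1.73*p^4 + 1.91*p^3 + 2.73*p^2 + 8.13*p - 4.16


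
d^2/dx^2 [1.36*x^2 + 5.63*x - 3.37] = 2.72000000000000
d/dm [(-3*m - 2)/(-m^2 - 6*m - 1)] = (3*m^2 + 18*m - 2*(m + 3)*(3*m + 2) + 3)/(m^2 + 6*m + 1)^2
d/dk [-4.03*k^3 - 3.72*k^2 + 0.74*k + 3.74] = -12.09*k^2 - 7.44*k + 0.74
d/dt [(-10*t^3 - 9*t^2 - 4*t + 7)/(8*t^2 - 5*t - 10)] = (-80*t^4 + 100*t^3 + 377*t^2 + 68*t + 75)/(64*t^4 - 80*t^3 - 135*t^2 + 100*t + 100)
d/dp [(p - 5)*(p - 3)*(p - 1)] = 3*p^2 - 18*p + 23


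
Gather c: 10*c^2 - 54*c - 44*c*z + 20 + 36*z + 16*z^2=10*c^2 + c*(-44*z - 54) + 16*z^2 + 36*z + 20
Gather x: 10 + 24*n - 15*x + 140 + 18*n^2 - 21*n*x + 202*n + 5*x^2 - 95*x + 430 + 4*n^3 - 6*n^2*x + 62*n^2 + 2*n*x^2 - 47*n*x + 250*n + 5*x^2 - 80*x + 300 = 4*n^3 + 80*n^2 + 476*n + x^2*(2*n + 10) + x*(-6*n^2 - 68*n - 190) + 880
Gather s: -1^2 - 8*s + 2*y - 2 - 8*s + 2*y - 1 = -16*s + 4*y - 4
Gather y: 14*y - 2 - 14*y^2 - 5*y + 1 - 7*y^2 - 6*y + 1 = -21*y^2 + 3*y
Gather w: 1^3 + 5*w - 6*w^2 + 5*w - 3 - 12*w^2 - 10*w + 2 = -18*w^2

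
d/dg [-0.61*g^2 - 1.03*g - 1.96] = -1.22*g - 1.03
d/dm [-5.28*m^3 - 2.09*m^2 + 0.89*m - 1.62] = -15.84*m^2 - 4.18*m + 0.89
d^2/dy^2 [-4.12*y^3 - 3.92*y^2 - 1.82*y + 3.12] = -24.72*y - 7.84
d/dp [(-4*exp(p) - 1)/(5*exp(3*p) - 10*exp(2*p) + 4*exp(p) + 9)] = (40*exp(3*p) - 25*exp(2*p) - 20*exp(p) - 32)*exp(p)/(25*exp(6*p) - 100*exp(5*p) + 140*exp(4*p) + 10*exp(3*p) - 164*exp(2*p) + 72*exp(p) + 81)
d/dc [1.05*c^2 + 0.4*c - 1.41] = 2.1*c + 0.4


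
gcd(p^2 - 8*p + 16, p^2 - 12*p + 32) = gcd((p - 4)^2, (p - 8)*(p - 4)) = p - 4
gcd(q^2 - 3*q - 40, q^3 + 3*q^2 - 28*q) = 1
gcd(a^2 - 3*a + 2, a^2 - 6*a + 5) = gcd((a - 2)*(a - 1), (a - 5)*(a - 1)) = a - 1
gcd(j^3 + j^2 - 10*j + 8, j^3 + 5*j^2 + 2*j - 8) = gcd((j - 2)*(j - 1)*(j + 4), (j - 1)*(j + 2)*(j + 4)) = j^2 + 3*j - 4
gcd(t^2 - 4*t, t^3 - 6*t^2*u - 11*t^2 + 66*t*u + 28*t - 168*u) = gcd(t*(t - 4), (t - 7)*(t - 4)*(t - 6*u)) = t - 4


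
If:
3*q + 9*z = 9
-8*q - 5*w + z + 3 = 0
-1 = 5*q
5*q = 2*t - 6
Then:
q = -1/5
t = 5/2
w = 17/15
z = 16/15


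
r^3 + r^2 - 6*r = r*(r - 2)*(r + 3)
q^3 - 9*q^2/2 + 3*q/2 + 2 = (q - 4)*(q - 1)*(q + 1/2)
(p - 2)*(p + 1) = p^2 - p - 2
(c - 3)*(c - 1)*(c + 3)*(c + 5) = c^4 + 4*c^3 - 14*c^2 - 36*c + 45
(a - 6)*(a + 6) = a^2 - 36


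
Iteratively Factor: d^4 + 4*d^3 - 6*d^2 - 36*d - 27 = (d + 1)*(d^3 + 3*d^2 - 9*d - 27) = (d + 1)*(d + 3)*(d^2 - 9) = (d - 3)*(d + 1)*(d + 3)*(d + 3)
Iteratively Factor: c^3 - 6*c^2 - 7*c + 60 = (c - 5)*(c^2 - c - 12) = (c - 5)*(c + 3)*(c - 4)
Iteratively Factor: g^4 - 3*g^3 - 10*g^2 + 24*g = (g - 4)*(g^3 + g^2 - 6*g) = g*(g - 4)*(g^2 + g - 6) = g*(g - 4)*(g - 2)*(g + 3)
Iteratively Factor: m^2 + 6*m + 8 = (m + 2)*(m + 4)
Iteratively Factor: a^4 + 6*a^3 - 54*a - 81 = (a + 3)*(a^3 + 3*a^2 - 9*a - 27) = (a + 3)^2*(a^2 - 9) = (a + 3)^3*(a - 3)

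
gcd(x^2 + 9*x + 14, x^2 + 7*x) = x + 7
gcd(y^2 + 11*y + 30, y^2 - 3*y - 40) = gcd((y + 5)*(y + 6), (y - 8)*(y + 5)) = y + 5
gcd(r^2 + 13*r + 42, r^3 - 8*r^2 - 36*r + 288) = r + 6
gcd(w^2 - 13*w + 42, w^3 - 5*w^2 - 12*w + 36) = w - 6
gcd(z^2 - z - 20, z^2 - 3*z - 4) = 1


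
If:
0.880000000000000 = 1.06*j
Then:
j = 0.83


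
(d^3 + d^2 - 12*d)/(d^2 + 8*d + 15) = d*(d^2 + d - 12)/(d^2 + 8*d + 15)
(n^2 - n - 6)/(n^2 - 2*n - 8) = (n - 3)/(n - 4)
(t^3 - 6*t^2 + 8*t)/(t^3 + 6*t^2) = (t^2 - 6*t + 8)/(t*(t + 6))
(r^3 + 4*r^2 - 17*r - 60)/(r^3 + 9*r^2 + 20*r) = (r^2 - r - 12)/(r*(r + 4))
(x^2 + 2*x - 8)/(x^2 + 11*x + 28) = (x - 2)/(x + 7)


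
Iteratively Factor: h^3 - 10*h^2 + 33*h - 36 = (h - 3)*(h^2 - 7*h + 12) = (h - 4)*(h - 3)*(h - 3)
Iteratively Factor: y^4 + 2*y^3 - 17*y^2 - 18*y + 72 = (y + 3)*(y^3 - y^2 - 14*y + 24) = (y - 3)*(y + 3)*(y^2 + 2*y - 8) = (y - 3)*(y + 3)*(y + 4)*(y - 2)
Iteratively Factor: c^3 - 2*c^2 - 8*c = (c + 2)*(c^2 - 4*c) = c*(c + 2)*(c - 4)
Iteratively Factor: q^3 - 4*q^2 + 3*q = (q)*(q^2 - 4*q + 3) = q*(q - 1)*(q - 3)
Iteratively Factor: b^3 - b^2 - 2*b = (b + 1)*(b^2 - 2*b) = (b - 2)*(b + 1)*(b)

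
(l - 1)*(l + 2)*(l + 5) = l^3 + 6*l^2 + 3*l - 10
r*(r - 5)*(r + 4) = r^3 - r^2 - 20*r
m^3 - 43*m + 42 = (m - 6)*(m - 1)*(m + 7)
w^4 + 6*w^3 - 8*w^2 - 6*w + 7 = (w - 1)^2*(w + 1)*(w + 7)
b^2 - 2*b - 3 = (b - 3)*(b + 1)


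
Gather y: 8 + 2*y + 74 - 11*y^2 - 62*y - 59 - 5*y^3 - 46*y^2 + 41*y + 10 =-5*y^3 - 57*y^2 - 19*y + 33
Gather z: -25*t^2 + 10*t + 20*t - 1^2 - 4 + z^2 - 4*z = -25*t^2 + 30*t + z^2 - 4*z - 5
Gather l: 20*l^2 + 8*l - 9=20*l^2 + 8*l - 9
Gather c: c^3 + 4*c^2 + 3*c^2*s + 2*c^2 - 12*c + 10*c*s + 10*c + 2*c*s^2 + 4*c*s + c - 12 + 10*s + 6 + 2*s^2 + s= c^3 + c^2*(3*s + 6) + c*(2*s^2 + 14*s - 1) + 2*s^2 + 11*s - 6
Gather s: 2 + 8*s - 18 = 8*s - 16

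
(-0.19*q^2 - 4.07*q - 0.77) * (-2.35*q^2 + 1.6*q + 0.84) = 0.4465*q^4 + 9.2605*q^3 - 4.8621*q^2 - 4.6508*q - 0.6468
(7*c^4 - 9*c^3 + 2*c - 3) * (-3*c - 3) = -21*c^5 + 6*c^4 + 27*c^3 - 6*c^2 + 3*c + 9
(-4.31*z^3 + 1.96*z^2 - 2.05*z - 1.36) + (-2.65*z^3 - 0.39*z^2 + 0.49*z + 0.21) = -6.96*z^3 + 1.57*z^2 - 1.56*z - 1.15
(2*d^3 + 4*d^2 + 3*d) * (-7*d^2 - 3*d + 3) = -14*d^5 - 34*d^4 - 27*d^3 + 3*d^2 + 9*d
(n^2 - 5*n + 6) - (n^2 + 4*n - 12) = 18 - 9*n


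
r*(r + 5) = r^2 + 5*r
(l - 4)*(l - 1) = l^2 - 5*l + 4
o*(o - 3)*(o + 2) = o^3 - o^2 - 6*o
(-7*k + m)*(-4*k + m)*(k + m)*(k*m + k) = 28*k^4*m + 28*k^4 + 17*k^3*m^2 + 17*k^3*m - 10*k^2*m^3 - 10*k^2*m^2 + k*m^4 + k*m^3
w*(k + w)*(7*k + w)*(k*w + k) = 7*k^3*w^2 + 7*k^3*w + 8*k^2*w^3 + 8*k^2*w^2 + k*w^4 + k*w^3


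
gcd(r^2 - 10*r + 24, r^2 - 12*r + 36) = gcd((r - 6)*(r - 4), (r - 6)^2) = r - 6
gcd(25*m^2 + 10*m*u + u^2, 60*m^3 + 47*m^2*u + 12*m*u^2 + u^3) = 5*m + u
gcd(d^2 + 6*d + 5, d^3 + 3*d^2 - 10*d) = d + 5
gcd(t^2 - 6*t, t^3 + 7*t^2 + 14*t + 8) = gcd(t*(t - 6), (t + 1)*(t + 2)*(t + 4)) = 1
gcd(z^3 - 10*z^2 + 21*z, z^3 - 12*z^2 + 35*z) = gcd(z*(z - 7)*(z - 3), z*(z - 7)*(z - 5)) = z^2 - 7*z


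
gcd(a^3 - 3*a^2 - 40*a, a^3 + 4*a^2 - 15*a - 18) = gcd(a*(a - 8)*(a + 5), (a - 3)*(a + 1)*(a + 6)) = 1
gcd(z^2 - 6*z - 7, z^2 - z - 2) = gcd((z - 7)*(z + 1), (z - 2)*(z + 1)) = z + 1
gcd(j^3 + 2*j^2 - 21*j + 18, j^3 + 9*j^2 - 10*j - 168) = j + 6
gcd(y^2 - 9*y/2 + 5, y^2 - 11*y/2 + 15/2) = y - 5/2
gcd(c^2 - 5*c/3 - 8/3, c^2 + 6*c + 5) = c + 1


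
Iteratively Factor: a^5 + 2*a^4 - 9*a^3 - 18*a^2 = (a)*(a^4 + 2*a^3 - 9*a^2 - 18*a) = a*(a + 2)*(a^3 - 9*a) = a^2*(a + 2)*(a^2 - 9) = a^2*(a - 3)*(a + 2)*(a + 3)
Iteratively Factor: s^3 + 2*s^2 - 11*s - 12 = (s + 4)*(s^2 - 2*s - 3) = (s - 3)*(s + 4)*(s + 1)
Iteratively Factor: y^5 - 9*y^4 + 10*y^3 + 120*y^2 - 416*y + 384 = (y - 4)*(y^4 - 5*y^3 - 10*y^2 + 80*y - 96) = (y - 4)*(y - 2)*(y^3 - 3*y^2 - 16*y + 48) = (y - 4)*(y - 2)*(y + 4)*(y^2 - 7*y + 12) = (y - 4)^2*(y - 2)*(y + 4)*(y - 3)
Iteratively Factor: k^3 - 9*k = (k)*(k^2 - 9) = k*(k + 3)*(k - 3)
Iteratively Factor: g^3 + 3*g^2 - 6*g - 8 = (g + 1)*(g^2 + 2*g - 8) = (g + 1)*(g + 4)*(g - 2)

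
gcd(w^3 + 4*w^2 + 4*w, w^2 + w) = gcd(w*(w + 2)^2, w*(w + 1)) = w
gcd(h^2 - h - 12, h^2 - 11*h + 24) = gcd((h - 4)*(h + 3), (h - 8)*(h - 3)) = 1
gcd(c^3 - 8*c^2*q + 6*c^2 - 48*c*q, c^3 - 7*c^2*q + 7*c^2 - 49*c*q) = c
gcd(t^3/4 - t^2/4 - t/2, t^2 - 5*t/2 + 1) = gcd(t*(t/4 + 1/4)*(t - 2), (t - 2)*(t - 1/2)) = t - 2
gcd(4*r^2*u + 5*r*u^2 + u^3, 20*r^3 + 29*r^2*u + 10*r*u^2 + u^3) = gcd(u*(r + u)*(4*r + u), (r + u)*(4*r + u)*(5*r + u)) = 4*r^2 + 5*r*u + u^2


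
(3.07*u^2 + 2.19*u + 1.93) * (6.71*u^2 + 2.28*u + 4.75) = 20.5997*u^4 + 21.6945*u^3 + 32.526*u^2 + 14.8029*u + 9.1675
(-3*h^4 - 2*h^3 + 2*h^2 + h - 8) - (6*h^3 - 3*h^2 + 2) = -3*h^4 - 8*h^3 + 5*h^2 + h - 10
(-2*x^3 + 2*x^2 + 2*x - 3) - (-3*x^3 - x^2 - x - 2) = x^3 + 3*x^2 + 3*x - 1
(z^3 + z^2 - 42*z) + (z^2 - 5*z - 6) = z^3 + 2*z^2 - 47*z - 6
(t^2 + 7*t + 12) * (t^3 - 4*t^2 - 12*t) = t^5 + 3*t^4 - 28*t^3 - 132*t^2 - 144*t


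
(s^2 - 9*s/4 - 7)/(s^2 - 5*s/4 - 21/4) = (s - 4)/(s - 3)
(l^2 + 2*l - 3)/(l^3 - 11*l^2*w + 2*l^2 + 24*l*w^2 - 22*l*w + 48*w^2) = (l^2 + 2*l - 3)/(l^3 - 11*l^2*w + 2*l^2 + 24*l*w^2 - 22*l*w + 48*w^2)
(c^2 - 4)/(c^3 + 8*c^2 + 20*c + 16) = (c - 2)/(c^2 + 6*c + 8)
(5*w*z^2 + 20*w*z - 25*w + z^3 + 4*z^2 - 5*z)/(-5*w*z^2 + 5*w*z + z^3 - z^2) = (5*w*z + 25*w + z^2 + 5*z)/(z*(-5*w + z))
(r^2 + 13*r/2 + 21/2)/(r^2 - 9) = (r + 7/2)/(r - 3)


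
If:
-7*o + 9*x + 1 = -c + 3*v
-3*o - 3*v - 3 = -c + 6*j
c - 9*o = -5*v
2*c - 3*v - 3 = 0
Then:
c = 243*x/118 + 213/118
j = -99*x/118 - 27/59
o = 117*x/118 + 37/118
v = 81*x/59 + 12/59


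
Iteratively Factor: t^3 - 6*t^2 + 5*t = (t - 5)*(t^2 - t) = (t - 5)*(t - 1)*(t)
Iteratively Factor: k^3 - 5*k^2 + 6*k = (k - 3)*(k^2 - 2*k) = k*(k - 3)*(k - 2)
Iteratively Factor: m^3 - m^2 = (m)*(m^2 - m) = m*(m - 1)*(m)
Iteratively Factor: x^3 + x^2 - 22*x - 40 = (x + 2)*(x^2 - x - 20) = (x + 2)*(x + 4)*(x - 5)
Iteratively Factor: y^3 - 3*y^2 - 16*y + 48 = (y - 4)*(y^2 + y - 12) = (y - 4)*(y + 4)*(y - 3)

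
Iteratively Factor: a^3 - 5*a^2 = (a - 5)*(a^2) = a*(a - 5)*(a)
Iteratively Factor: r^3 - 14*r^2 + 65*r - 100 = (r - 5)*(r^2 - 9*r + 20) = (r - 5)^2*(r - 4)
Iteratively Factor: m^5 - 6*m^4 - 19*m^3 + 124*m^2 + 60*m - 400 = (m + 2)*(m^4 - 8*m^3 - 3*m^2 + 130*m - 200) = (m - 2)*(m + 2)*(m^3 - 6*m^2 - 15*m + 100) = (m - 5)*(m - 2)*(m + 2)*(m^2 - m - 20) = (m - 5)*(m - 2)*(m + 2)*(m + 4)*(m - 5)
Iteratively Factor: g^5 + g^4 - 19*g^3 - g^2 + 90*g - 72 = (g - 2)*(g^4 + 3*g^3 - 13*g^2 - 27*g + 36) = (g - 2)*(g + 4)*(g^3 - g^2 - 9*g + 9) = (g - 3)*(g - 2)*(g + 4)*(g^2 + 2*g - 3) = (g - 3)*(g - 2)*(g - 1)*(g + 4)*(g + 3)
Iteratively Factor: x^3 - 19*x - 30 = (x - 5)*(x^2 + 5*x + 6) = (x - 5)*(x + 2)*(x + 3)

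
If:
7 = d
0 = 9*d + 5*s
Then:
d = 7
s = -63/5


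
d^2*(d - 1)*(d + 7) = d^4 + 6*d^3 - 7*d^2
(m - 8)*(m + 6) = m^2 - 2*m - 48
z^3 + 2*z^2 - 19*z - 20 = (z - 4)*(z + 1)*(z + 5)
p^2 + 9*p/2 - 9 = (p - 3/2)*(p + 6)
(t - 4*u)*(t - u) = t^2 - 5*t*u + 4*u^2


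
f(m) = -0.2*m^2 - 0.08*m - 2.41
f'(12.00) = -4.88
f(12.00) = -32.17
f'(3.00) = -1.28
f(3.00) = -4.45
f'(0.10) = -0.12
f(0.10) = -2.42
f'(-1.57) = 0.55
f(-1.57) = -2.78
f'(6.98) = -2.87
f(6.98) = -12.71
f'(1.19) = -0.56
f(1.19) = -2.79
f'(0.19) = -0.16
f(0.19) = -2.43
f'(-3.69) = 1.40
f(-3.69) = -4.84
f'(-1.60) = 0.56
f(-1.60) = -2.79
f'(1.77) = -0.79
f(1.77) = -3.18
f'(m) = -0.4*m - 0.08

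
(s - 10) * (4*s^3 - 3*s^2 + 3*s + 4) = 4*s^4 - 43*s^3 + 33*s^2 - 26*s - 40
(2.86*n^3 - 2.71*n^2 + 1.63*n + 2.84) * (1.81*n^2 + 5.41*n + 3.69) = 5.1766*n^5 + 10.5675*n^4 - 1.1574*n^3 + 3.9588*n^2 + 21.3791*n + 10.4796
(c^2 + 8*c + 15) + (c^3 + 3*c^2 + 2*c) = c^3 + 4*c^2 + 10*c + 15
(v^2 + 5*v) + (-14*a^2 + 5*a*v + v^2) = -14*a^2 + 5*a*v + 2*v^2 + 5*v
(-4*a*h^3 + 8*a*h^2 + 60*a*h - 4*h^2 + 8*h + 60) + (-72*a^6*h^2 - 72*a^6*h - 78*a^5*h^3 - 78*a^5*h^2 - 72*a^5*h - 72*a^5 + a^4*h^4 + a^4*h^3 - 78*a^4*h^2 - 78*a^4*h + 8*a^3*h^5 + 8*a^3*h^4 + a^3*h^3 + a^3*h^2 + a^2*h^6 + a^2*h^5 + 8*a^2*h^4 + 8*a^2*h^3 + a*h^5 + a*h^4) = -72*a^6*h^2 - 72*a^6*h - 78*a^5*h^3 - 78*a^5*h^2 - 72*a^5*h - 72*a^5 + a^4*h^4 + a^4*h^3 - 78*a^4*h^2 - 78*a^4*h + 8*a^3*h^5 + 8*a^3*h^4 + a^3*h^3 + a^3*h^2 + a^2*h^6 + a^2*h^5 + 8*a^2*h^4 + 8*a^2*h^3 + a*h^5 + a*h^4 - 4*a*h^3 + 8*a*h^2 + 60*a*h - 4*h^2 + 8*h + 60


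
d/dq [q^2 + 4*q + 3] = 2*q + 4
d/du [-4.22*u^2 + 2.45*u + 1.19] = 2.45 - 8.44*u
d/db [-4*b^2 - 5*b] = -8*b - 5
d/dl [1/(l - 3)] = -1/(l - 3)^2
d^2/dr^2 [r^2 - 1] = 2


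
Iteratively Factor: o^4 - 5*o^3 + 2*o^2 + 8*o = (o - 4)*(o^3 - o^2 - 2*o) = o*(o - 4)*(o^2 - o - 2) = o*(o - 4)*(o - 2)*(o + 1)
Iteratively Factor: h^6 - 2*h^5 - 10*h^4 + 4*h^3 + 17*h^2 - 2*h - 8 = (h + 1)*(h^5 - 3*h^4 - 7*h^3 + 11*h^2 + 6*h - 8) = (h + 1)^2*(h^4 - 4*h^3 - 3*h^2 + 14*h - 8) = (h - 1)*(h + 1)^2*(h^3 - 3*h^2 - 6*h + 8) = (h - 4)*(h - 1)*(h + 1)^2*(h^2 + h - 2) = (h - 4)*(h - 1)^2*(h + 1)^2*(h + 2)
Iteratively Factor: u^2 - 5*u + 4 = (u - 4)*(u - 1)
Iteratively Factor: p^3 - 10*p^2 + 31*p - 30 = (p - 3)*(p^2 - 7*p + 10) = (p - 5)*(p - 3)*(p - 2)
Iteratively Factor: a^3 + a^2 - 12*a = (a)*(a^2 + a - 12) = a*(a + 4)*(a - 3)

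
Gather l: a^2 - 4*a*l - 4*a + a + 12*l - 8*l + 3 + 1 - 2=a^2 - 3*a + l*(4 - 4*a) + 2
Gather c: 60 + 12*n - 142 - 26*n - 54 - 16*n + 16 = -30*n - 120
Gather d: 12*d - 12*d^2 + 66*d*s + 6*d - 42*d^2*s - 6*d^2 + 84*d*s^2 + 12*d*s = d^2*(-42*s - 18) + d*(84*s^2 + 78*s + 18)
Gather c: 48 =48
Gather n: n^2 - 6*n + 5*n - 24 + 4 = n^2 - n - 20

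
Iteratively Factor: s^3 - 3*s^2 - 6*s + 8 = (s - 4)*(s^2 + s - 2) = (s - 4)*(s + 2)*(s - 1)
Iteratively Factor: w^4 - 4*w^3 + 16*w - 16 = (w + 2)*(w^3 - 6*w^2 + 12*w - 8) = (w - 2)*(w + 2)*(w^2 - 4*w + 4) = (w - 2)^2*(w + 2)*(w - 2)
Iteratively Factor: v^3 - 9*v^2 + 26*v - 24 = (v - 4)*(v^2 - 5*v + 6) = (v - 4)*(v - 3)*(v - 2)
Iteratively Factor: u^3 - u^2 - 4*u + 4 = (u - 2)*(u^2 + u - 2) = (u - 2)*(u + 2)*(u - 1)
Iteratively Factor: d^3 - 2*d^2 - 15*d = (d + 3)*(d^2 - 5*d) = d*(d + 3)*(d - 5)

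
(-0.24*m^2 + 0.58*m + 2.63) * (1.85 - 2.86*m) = 0.6864*m^3 - 2.1028*m^2 - 6.4488*m + 4.8655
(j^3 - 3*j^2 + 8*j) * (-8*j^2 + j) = -8*j^5 + 25*j^4 - 67*j^3 + 8*j^2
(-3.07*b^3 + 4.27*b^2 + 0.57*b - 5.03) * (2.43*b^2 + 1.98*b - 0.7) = -7.4601*b^5 + 4.2975*b^4 + 11.9887*b^3 - 14.0833*b^2 - 10.3584*b + 3.521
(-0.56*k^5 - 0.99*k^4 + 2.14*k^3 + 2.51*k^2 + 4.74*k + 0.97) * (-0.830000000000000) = 0.4648*k^5 + 0.8217*k^4 - 1.7762*k^3 - 2.0833*k^2 - 3.9342*k - 0.8051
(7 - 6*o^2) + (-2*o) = -6*o^2 - 2*o + 7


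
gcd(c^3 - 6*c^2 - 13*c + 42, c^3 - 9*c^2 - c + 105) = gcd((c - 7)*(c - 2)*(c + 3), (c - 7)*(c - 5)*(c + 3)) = c^2 - 4*c - 21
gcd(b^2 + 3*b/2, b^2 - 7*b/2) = b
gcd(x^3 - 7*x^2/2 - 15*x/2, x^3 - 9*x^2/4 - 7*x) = x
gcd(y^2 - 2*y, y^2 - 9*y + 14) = y - 2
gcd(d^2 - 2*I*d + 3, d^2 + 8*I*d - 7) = d + I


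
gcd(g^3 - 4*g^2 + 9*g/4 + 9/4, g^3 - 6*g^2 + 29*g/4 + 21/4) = g^2 - 5*g/2 - 3/2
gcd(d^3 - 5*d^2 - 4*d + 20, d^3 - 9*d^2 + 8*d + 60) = d^2 - 3*d - 10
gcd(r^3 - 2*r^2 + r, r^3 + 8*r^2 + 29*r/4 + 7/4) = 1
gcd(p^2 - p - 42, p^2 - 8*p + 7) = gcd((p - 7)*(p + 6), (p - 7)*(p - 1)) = p - 7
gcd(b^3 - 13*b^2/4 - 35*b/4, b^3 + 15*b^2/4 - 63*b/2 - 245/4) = b^2 - 13*b/4 - 35/4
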